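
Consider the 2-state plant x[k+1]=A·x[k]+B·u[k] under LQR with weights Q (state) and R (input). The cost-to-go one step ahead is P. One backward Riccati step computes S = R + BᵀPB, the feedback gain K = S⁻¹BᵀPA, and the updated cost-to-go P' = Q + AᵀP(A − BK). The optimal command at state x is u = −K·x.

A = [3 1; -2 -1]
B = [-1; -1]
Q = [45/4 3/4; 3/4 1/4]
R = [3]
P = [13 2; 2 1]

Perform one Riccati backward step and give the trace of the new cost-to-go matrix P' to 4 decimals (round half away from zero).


BᵀP = [-15.0000 -3.0000]
S = R + BᵀPB = [3] + [18.0000] = [21.0000]
BᵀPA = [-39.0000 -12.0000]
K = S⁻¹·BᵀPA = [-1.8571 -0.5714]
A−BK = [1.1429 0.4286; -3.8571 -1.5714]
AᵀP(A−BK) = [24.5714 8.7143; 8.7143 3.1429]
P' = Q + AᵀP(A−BK) = [35.8214 9.4643; 9.4643 3.3929]
tr(P') = 39.2143

39.2143


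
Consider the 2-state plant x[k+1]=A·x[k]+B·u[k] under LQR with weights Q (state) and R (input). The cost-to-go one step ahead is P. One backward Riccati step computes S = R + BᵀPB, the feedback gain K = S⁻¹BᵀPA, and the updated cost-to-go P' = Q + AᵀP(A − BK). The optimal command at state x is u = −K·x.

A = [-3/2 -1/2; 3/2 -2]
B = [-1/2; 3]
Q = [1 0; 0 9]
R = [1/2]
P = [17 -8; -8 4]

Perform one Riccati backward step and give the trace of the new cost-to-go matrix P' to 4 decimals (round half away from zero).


BᵀP = [-32.5000 16.0000]
S = R + BᵀPB = [1/2] + [64.2500] = [64.7500]
BᵀPA = [72.7500 -15.7500]
K = S⁻¹·BᵀPA = [1.1236 -0.2432]
A−BK = [-0.9382 -0.6216; -1.8707 -1.2703]
AᵀP(A−BK) = [1.5116 0.4459; 0.4459 0.4189]
P' = Q + AᵀP(A−BK) = [2.5116 0.4459; 0.4459 9.4189]
tr(P') = 11.9305

11.9305


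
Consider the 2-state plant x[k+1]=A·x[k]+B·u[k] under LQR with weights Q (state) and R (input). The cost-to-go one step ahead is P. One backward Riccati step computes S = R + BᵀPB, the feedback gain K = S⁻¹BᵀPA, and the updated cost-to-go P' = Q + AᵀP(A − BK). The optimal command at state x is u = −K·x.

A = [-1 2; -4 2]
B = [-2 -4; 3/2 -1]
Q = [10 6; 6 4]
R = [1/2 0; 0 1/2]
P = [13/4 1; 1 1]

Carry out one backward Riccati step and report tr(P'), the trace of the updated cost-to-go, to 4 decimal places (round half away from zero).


16.5831

BᵀP = [-5.0000 -0.5000; -14.0000 -5.0000]
S = R + BᵀPB = [1/2 0; 0 1/2] + [9.2500 20.5000; 20.5000 61.0000] = [9.7500 20.5000; 20.5000 61.5000]
BᵀPA = [7.0000 -11.0000; 34.0000 -38.0000]
K = S⁻¹·BᵀPA = [-1.4857 0.5714; 1.0481 -0.8084]
A−BK = [0.2209 -0.0906; -0.7233 0.3345]
AᵀP(A−BK) = [2.0152 -1.0157; -1.0157 0.5679]
P' = Q + AᵀP(A−BK) = [12.0152 4.9843; 4.9843 4.5679]
tr(P') = 16.5831


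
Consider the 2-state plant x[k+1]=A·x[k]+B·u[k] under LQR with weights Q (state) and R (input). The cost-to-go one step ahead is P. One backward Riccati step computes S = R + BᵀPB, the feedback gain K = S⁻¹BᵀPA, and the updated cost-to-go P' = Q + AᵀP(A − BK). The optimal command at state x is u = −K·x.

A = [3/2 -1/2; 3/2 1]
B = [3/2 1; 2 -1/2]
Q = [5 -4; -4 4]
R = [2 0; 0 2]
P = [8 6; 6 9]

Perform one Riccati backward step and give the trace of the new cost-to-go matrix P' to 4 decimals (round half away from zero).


BᵀP = [24.0000 27.0000; 5.0000 1.5000]
S = R + BᵀPB = [2 0; 0 2] + [90.0000 10.5000; 10.5000 4.2500] = [92.0000 10.5000; 10.5000 6.2500]
BᵀPA = [76.5000 15.0000; 9.7500 -1.0000]
K = S⁻¹·BᵀPA = [0.8085 0.2243; 0.2017 -0.5368]
A−BK = [0.0855 -0.2996; -0.0161 0.2829]
AᵀP(A−BK) = [1.4330 0.0742; 0.0742 1.0984]
P' = Q + AᵀP(A−BK) = [6.4330 -3.9258; -3.9258 5.0984]
tr(P') = 11.5315

11.5315


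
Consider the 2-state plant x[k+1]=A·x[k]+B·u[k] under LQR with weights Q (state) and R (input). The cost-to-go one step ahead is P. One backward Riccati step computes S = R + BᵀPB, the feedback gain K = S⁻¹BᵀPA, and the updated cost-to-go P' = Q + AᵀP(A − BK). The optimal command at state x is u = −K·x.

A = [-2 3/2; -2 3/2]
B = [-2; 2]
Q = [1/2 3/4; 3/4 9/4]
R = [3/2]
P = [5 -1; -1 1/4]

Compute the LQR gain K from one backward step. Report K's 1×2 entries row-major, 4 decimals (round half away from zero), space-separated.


0.6230 -0.4672

BᵀP = [-12.0000 2.5000]
S = R + BᵀPB = [3/2] + [29.0000] = [30.5000]
BᵀPA = [19.0000 -14.2500]
K = S⁻¹·BᵀPA = [0.6230 -0.4672]
A−BK = [-0.7541 0.5656; -3.2459 2.4344]
AᵀP(A−BK) = [1.1639 -0.8730; -0.8730 0.6547]
P' = Q + AᵀP(A−BK) = [1.6639 -0.1230; -0.1230 2.9047]
tr(P') = 4.5686


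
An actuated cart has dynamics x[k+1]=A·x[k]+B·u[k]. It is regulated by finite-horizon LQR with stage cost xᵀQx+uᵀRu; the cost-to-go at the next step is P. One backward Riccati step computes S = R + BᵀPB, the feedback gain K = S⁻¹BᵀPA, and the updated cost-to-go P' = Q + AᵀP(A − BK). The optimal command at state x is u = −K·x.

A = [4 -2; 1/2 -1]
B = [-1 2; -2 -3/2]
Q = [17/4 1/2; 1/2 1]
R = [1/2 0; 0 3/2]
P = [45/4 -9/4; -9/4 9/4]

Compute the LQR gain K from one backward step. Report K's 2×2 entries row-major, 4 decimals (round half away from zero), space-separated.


-1.2415 0.8769 1.3371 -0.5379

BᵀP = [-6.7500 -2.2500; 25.8750 -7.8750]
S = R + BᵀPB = [1/2 0; 0 3/2] + [11.2500 -10.1250; -10.1250 63.5625] = [11.7500 -10.1250; -10.1250 65.0625]
BᵀPA = [-28.1250 15.7500; 99.5625 -43.8750]
K = S⁻¹·BᵀPA = [-1.2415 0.8769; 1.3371 -0.5379]
A−BK = [0.0844 -0.0473; 0.0227 -0.0530]
AᵀP(A−BK) = [3.5249 -1.6583; -1.6583 0.8387]
P' = Q + AᵀP(A−BK) = [7.7749 -1.1583; -1.1583 1.8387]
tr(P') = 9.6136


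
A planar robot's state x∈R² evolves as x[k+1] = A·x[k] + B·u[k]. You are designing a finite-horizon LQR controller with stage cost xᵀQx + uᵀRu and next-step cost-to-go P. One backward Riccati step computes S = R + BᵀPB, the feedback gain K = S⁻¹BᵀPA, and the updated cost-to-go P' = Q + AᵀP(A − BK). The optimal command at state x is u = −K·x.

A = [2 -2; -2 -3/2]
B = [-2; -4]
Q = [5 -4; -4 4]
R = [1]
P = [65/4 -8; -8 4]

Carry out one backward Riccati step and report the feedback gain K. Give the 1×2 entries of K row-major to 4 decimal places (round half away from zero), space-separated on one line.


-0.5000 0.5000

BᵀP = [-0.5000 0.0000]
S = R + BᵀPB = [1] + [1.0000] = [2.0000]
BᵀPA = [-1.0000 1.0000]
K = S⁻¹·BᵀPA = [-0.5000 0.5000]
A−BK = [1.0000 -1.0000; -4.0000 0.5000]
AᵀP(A−BK) = [144.5000 -60.5000; -60.5000 25.5000]
P' = Q + AᵀP(A−BK) = [149.5000 -64.5000; -64.5000 29.5000]
tr(P') = 179.0000


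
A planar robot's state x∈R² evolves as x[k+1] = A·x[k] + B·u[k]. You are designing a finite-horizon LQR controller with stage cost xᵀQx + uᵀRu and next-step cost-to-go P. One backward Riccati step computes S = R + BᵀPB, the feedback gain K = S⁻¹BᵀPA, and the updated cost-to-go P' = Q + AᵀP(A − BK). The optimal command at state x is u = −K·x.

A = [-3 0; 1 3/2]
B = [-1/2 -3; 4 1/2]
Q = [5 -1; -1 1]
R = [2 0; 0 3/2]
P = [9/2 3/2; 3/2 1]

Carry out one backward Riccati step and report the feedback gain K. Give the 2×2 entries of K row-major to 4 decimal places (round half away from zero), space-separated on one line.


BᵀP = [3.7500 3.2500; -12.7500 -4.0000]
S = R + BᵀPB = [2 0; 0 3/2] + [11.1250 -9.6250; -9.6250 36.2500] = [13.1250 -9.6250; -9.6250 37.7500]
BᵀPA = [-8.0000 4.8750; 34.2500 -6.0000]
K = S⁻¹·BᵀPA = [0.0687 0.3135; 0.9248 -0.0790]
A−BK = [-0.1913 -0.0803; 0.2630 0.2856]
AᵀP(A−BK) = [1.3752 -0.0360; -0.0360 0.2477]
P' = Q + AᵀP(A−BK) = [6.3752 -1.0360; -1.0360 1.2477]
tr(P') = 7.6229

0.0687 0.3135 0.9248 -0.0790


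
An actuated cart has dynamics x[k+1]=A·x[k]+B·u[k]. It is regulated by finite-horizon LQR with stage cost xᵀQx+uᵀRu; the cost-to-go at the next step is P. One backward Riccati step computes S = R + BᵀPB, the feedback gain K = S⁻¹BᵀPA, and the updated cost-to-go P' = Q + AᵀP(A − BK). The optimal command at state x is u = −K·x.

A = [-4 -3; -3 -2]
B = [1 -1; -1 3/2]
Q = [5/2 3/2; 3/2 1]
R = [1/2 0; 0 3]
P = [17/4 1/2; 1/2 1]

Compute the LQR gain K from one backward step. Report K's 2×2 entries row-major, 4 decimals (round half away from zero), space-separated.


-3.2958 -2.4648 -0.4789 -0.3239

BᵀP = [3.7500 -0.5000; -3.5000 1.0000]
S = R + BᵀPB = [1/2 0; 0 3] + [4.2500 -4.5000; -4.5000 5.0000] = [4.7500 -4.5000; -4.5000 8.0000]
BᵀPA = [-13.5000 -10.2500; 11.0000 8.5000]
K = S⁻¹·BᵀPA = [-3.2958 -2.4648; -0.4789 -0.3239]
A−BK = [-1.1831 -0.8592; -5.5775 -3.9789]
AᵀP(A−BK) = [49.7746 35.7887; 35.7887 25.7394]
P' = Q + AᵀP(A−BK) = [52.2746 37.2887; 37.2887 26.7394]
tr(P') = 79.0141


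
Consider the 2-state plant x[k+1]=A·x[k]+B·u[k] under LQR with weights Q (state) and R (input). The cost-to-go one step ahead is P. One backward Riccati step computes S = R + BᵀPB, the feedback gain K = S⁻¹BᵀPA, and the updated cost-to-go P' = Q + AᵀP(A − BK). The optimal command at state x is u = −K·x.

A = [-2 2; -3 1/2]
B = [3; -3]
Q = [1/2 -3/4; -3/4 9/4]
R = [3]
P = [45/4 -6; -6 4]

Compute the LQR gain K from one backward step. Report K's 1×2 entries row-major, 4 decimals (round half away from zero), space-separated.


-0.0544 0.3565

BᵀP = [51.7500 -30.0000]
S = R + BᵀPB = [3] + [245.2500] = [248.2500]
BᵀPA = [-13.5000 88.5000]
K = S⁻¹·BᵀPA = [-0.0544 0.3565]
A−BK = [-1.8369 0.9305; -3.1631 1.5695]
AᵀP(A−BK) = [8.2659 -4.1873; -4.1873 2.4502]
P' = Q + AᵀP(A−BK) = [8.7659 -4.9373; -4.9373 4.7002]
tr(P') = 13.4660


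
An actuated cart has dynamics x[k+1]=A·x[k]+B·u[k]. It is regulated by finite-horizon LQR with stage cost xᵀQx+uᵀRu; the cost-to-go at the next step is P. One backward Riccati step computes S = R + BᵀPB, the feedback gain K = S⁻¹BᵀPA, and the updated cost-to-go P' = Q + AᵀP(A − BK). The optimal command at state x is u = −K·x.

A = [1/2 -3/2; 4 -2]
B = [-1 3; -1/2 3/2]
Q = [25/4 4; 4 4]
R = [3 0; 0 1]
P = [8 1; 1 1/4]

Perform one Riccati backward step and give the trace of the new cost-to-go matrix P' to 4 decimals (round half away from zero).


BᵀP = [-8.5000 -1.1250; 25.5000 3.3750]
S = R + BᵀPB = [3 0; 0 1] + [9.0625 -27.1875; -27.1875 81.5625] = [12.0625 -27.1875; -27.1875 82.5625]
BᵀPA = [-8.7500 15.0000; 26.2500 -45.0000]
K = S⁻¹·BᵀPA = [-0.0341 0.0584; 0.3067 -0.5258]
A−BK = [-0.4542 0.1358; 3.5229 -1.1821]
AᵀP(A−BK) = [1.6504 -0.6865; -0.6865 0.4625]
P' = Q + AᵀP(A−BK) = [7.9004 3.3135; 3.3135 4.4625]
tr(P') = 12.3630

12.3630


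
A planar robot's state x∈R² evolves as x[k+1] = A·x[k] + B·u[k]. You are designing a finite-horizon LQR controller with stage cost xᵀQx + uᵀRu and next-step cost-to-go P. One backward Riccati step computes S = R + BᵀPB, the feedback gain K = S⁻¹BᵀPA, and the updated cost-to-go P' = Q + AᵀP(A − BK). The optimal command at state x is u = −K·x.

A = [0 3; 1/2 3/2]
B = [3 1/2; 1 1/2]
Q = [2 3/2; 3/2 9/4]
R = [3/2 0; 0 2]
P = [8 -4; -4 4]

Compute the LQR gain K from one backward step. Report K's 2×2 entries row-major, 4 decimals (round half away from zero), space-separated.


BᵀP = [20.0000 -8.0000; 2.0000 0.0000]
S = R + BᵀPB = [3/2 0; 0 2] + [52.0000 6.0000; 6.0000 1.0000] = [53.5000 6.0000; 6.0000 3.0000]
BᵀPA = [-4.0000 48.0000; 0.0000 6.0000]
K = S⁻¹·BᵀPA = [-0.0964 0.8675; 0.1928 0.2651]
A−BK = [0.1928 0.2651; 0.5000 0.5000]
AᵀP(A−BK) = [0.6145 0.4699; 0.4699 1.7711]
P' = Q + AᵀP(A−BK) = [2.6145 1.9699; 1.9699 4.0211]
tr(P') = 6.6355

-0.0964 0.8675 0.1928 0.2651


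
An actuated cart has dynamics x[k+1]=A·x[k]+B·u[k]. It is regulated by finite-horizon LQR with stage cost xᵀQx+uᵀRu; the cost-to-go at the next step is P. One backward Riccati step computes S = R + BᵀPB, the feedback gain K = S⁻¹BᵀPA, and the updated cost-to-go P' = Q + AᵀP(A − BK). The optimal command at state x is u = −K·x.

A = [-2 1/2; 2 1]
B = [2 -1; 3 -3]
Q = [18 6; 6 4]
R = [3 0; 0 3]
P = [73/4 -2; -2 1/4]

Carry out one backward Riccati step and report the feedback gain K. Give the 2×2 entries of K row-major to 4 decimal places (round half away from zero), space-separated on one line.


-1.1174 0.1906 0.3317 -0.0800

BᵀP = [30.5000 -3.2500; -12.2500 1.2500]
S = R + BᵀPB = [3 0; 0 3] + [51.2500 -20.7500; -20.7500 8.5000] = [54.2500 -20.7500; -20.7500 11.5000]
BᵀPA = [-67.5000 12.0000; 27.0000 -4.8750]
K = S⁻¹·BᵀPA = [-1.1174 0.1906; 0.3317 -0.0800]
A−BK = [0.5664 0.0388; 6.3472 0.1882]
AᵀP(A−BK) = [5.6217 -0.7245; -0.7245 0.1353]
P' = Q + AᵀP(A−BK) = [23.6217 5.2755; 5.2755 4.1353]
tr(P') = 27.7570


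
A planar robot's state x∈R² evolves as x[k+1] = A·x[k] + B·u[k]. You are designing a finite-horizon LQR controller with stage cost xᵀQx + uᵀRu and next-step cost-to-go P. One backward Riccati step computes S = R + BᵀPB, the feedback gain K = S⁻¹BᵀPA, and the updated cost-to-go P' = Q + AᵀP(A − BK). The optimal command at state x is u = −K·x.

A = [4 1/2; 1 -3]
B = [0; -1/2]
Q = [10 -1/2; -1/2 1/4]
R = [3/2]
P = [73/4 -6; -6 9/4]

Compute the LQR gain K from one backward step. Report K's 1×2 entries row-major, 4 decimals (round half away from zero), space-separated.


BᵀP = [3.0000 -1.1250]
S = R + BᵀPB = [3/2] + [0.5625] = [2.0625]
BᵀPA = [10.8750 4.8750]
K = S⁻¹·BᵀPA = [5.2727 2.3636]
A−BK = [4.0000 0.5000; 3.6364 -1.8182]
AᵀP(A−BK) = [188.9091 73.0455; 73.0455 31.2898]
P' = Q + AᵀP(A−BK) = [198.9091 72.5455; 72.5455 31.5398]
tr(P') = 230.4489

5.2727 2.3636


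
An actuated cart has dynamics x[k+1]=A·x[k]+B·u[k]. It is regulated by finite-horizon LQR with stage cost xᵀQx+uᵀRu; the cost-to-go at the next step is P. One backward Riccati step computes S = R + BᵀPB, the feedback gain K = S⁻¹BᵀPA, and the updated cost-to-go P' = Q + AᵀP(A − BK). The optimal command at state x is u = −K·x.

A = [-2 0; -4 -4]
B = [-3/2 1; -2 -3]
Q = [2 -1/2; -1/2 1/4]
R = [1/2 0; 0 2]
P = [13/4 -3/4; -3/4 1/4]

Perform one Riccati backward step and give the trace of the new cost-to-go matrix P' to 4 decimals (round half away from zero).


BᵀP = [-3.3750 0.6250; 5.5000 -1.5000]
S = R + BᵀPB = [1/2 0; 0 2] + [3.8125 -5.2500; -5.2500 10.0000] = [4.3125 -5.2500; -5.2500 12.0000]
BᵀPA = [4.2500 -2.5000; -5.0000 6.0000]
K = S⁻¹·BᵀPA = [1.0233 0.0620; 0.0310 0.5271]
A−BK = [-0.4961 -0.4341; -1.8605 -2.2946]
AᵀP(A−BK) = [0.8062 0.3721; 0.3721 0.9922]
P' = Q + AᵀP(A−BK) = [2.8062 -0.1279; -0.1279 1.2422]
tr(P') = 4.0484

4.0484


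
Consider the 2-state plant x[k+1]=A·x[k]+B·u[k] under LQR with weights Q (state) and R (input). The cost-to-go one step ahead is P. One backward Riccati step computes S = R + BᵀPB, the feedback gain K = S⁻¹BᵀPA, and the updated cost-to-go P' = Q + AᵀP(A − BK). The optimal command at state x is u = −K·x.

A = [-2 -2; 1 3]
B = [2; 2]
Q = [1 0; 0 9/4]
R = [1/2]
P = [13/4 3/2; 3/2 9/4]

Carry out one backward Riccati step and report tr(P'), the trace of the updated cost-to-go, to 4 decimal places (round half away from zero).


BᵀP = [9.5000 7.5000]
S = R + BᵀPB = [1/2] + [34.0000] = [34.5000]
BᵀPA = [-11.5000 3.5000]
K = S⁻¹·BᵀPA = [-0.3333 0.1014]
A−BK = [-1.3333 -2.2029; 1.6667 2.7971]
AᵀP(A−BK) = [5.4167 8.9167; 8.9167 14.8949]
P' = Q + AᵀP(A−BK) = [6.4167 8.9167; 8.9167 17.1449]
tr(P') = 23.5616

23.5616


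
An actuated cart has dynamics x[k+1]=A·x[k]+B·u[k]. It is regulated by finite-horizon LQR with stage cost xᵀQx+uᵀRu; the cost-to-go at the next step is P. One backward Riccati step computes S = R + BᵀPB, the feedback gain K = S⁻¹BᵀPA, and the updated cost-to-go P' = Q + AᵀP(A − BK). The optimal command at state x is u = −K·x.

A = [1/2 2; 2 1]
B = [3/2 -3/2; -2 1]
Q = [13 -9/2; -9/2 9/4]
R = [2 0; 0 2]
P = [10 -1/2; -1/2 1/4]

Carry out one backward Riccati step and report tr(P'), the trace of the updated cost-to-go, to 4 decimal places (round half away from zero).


BᵀP = [16.0000 -1.2500; -15.5000 1.0000]
S = R + BᵀPB = [2 0; 0 2] + [26.5000 -25.2500; -25.2500 24.2500] = [28.5000 -25.2500; -25.2500 26.2500]
BᵀPA = [5.5000 30.7500; -5.7500 -30.0000]
K = S⁻¹·BᵀPA = [-0.0073 0.4494; -0.2261 -0.7106]
A−BK = [0.1718 0.2600; 2.2114 2.6094]
AᵀP(A−BK) = [1.2402 1.6925; 1.6925 3.1136]
P' = Q + AᵀP(A−BK) = [14.2402 -2.8075; -2.8075 5.3636]
tr(P') = 19.6039

19.6039


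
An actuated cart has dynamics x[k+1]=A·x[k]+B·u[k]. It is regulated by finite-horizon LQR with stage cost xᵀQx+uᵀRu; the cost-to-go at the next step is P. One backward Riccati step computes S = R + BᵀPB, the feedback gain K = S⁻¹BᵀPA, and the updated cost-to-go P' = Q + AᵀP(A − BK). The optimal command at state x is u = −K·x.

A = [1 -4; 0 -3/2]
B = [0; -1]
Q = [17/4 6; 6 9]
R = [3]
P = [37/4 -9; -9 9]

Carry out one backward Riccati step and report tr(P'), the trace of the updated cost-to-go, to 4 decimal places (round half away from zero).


BᵀP = [9.0000 -9.0000]
S = R + BᵀPB = [3] + [9.0000] = [12.0000]
BᵀPA = [9.0000 -22.5000]
K = S⁻¹·BᵀPA = [0.7500 -1.8750]
A−BK = [1.0000 -4.0000; 0.7500 -3.3750]
AᵀP(A−BK) = [2.5000 -6.6250; -6.6250 18.0625]
P' = Q + AᵀP(A−BK) = [6.7500 -0.6250; -0.6250 27.0625]
tr(P') = 33.8125

33.8125


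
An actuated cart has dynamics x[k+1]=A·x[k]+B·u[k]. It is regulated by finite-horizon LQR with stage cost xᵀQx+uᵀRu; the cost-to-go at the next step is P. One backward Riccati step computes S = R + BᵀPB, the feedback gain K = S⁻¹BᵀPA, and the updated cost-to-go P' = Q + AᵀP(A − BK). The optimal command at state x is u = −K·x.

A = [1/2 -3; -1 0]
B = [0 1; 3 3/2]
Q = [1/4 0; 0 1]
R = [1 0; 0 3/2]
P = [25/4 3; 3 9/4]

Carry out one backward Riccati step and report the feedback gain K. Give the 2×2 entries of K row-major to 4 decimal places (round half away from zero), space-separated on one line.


BᵀP = [9.0000 6.7500; 10.7500 6.3750]
S = R + BᵀPB = [1 0; 0 3/2] + [20.2500 19.1250; 19.1250 20.3125] = [21.2500 19.1250; 19.1250 21.8125]
BᵀPA = [-2.2500 -27.0000; -1.0000 -32.2500]
K = S⁻¹·BᵀPA = [-0.3064 0.2848; 0.2228 -1.7283]
A−BK = [0.2772 -1.2717; -0.4150 1.7379]
AᵀP(A−BK) = [0.3459 -1.4624; -1.4624 8.2044]
P' = Q + AᵀP(A−BK) = [0.5959 -1.4624; -1.4624 9.2044]
tr(P') = 9.8003

-0.3064 0.2848 0.2228 -1.7283


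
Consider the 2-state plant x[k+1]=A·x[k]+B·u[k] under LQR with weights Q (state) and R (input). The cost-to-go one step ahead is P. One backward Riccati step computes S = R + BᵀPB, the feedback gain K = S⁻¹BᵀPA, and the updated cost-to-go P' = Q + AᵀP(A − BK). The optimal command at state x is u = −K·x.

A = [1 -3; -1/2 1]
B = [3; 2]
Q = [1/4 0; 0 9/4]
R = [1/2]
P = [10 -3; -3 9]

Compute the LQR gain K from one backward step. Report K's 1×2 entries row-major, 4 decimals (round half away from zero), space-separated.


0.2155 -0.6961

BᵀP = [24.0000 9.0000]
S = R + BᵀPB = [1/2] + [90.0000] = [90.5000]
BᵀPA = [19.5000 -63.0000]
K = S⁻¹·BᵀPA = [0.2155 -0.6961]
A−BK = [0.3536 -0.9116; -0.9309 2.3923]
AᵀP(A−BK) = [11.0483 -28.4254; -28.4254 73.1436]
P' = Q + AᵀP(A−BK) = [11.2983 -28.4254; -28.4254 75.3936]
tr(P') = 86.6920


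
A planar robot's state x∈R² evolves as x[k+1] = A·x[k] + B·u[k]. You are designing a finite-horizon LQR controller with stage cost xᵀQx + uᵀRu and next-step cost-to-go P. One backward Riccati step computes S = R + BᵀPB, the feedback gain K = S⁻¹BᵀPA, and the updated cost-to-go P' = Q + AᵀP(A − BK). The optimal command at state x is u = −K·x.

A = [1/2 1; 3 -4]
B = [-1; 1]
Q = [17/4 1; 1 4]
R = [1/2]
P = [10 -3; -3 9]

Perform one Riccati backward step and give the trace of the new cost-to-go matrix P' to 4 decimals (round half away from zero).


BᵀP = [-13.0000 12.0000]
S = R + BᵀPB = [1/2] + [25.0000] = [25.5000]
BᵀPA = [29.5000 -61.0000]
K = S⁻¹·BᵀPA = [1.1569 -2.3922]
A−BK = [1.6569 -1.3922; 1.8431 -1.6078]
AᵀP(A−BK) = [40.3725 -35.4314; -35.4314 32.0784]
P' = Q + AᵀP(A−BK) = [44.6225 -34.4314; -34.4314 36.0784]
tr(P') = 80.7010

80.7010


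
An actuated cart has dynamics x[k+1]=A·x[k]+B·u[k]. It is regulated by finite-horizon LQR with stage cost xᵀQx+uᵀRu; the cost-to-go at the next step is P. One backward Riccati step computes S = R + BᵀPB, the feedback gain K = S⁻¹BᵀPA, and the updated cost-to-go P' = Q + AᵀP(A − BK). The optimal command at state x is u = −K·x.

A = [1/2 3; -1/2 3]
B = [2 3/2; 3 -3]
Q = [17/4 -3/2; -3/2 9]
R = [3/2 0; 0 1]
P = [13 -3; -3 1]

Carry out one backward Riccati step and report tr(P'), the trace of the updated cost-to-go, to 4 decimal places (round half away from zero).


15.5023

BᵀP = [17.0000 -3.0000; 28.5000 -7.5000]
S = R + BᵀPB = [3/2 0; 0 1] + [25.0000 34.5000; 34.5000 65.2500] = [26.5000 34.5000; 34.5000 66.2500]
BᵀPA = [10.0000 42.0000; 18.0000 63.0000]
K = S⁻¹·BᵀPA = [0.0734 1.0772; 0.2335 0.3900]
A−BK = [0.0030 0.2607; -0.0198 0.9385]
AᵀP(A−BK) = [0.0635 0.2083; 0.2083 2.1888]
P' = Q + AᵀP(A−BK) = [4.3135 -1.2917; -1.2917 11.1888]
tr(P') = 15.5023


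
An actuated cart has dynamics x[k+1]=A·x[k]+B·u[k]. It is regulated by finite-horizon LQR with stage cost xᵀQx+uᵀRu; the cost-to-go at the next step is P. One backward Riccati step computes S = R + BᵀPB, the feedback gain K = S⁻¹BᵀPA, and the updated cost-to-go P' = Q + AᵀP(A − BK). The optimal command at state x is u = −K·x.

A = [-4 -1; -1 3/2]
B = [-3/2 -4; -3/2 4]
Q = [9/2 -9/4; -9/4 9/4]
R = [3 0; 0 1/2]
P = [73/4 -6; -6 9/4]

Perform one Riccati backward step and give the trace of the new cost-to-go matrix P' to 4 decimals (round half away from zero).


BᵀP = [-18.3750 5.6250; -97.0000 33.0000]
S = R + BᵀPB = [3 0; 0 1/2] + [19.1250 96.0000; 96.0000 520.0000] = [22.1250 96.0000; 96.0000 520.5000]
BᵀPA = [67.8750 26.8125; 355.0000 146.5000]
K = S⁻¹·BᵀPA = [0.5430 -0.0470; 0.5819 0.2901]
A−BK = [-0.8580 0.0900; -2.5130 0.2690]
AᵀP(A−BK) = [2.8241 -0.1806; -0.1806 0.0688]
P' = Q + AᵀP(A−BK) = [7.3241 -2.4306; -2.4306 2.3188]
tr(P') = 9.6429

9.6429


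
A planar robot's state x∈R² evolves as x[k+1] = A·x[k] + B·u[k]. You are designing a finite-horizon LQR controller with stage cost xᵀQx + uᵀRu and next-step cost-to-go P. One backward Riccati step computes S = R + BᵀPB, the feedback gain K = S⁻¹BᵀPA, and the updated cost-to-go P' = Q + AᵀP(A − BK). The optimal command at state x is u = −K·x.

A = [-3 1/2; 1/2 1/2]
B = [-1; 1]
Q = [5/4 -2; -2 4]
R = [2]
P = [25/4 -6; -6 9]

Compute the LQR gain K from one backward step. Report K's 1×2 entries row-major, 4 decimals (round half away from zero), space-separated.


1.5128 0.0470

BᵀP = [-12.2500 15.0000]
S = R + BᵀPB = [2] + [27.2500] = [29.2500]
BᵀPA = [44.2500 1.3750]
K = S⁻¹·BᵀPA = [1.5128 0.0470]
A−BK = [-1.4872 0.5470; -1.0128 0.4530]
AᵀP(A−BK) = [9.5577 -1.7051; -1.7051 0.7479]
P' = Q + AᵀP(A−BK) = [10.8077 -3.7051; -3.7051 4.7479]
tr(P') = 15.5556


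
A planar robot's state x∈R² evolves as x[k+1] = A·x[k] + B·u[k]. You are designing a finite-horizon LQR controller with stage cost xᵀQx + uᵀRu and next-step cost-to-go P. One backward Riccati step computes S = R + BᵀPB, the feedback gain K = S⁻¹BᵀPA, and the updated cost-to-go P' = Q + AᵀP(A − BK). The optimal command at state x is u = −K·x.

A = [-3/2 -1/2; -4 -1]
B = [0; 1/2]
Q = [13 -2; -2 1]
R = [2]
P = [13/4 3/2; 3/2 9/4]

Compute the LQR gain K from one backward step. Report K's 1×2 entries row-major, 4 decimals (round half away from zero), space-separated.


BᵀP = [0.7500 1.1250]
S = R + BᵀPB = [2] + [0.5625] = [2.5625]
BᵀPA = [-5.6250 -1.5000]
K = S⁻¹·BᵀPA = [-2.1951 -0.5854]
A−BK = [-1.5000 -0.5000; -2.9024 -0.7073]
AᵀP(A−BK) = [48.9649 13.3948; 13.3948 3.6845]
P' = Q + AᵀP(A−BK) = [61.9649 11.3948; 11.3948 4.6845]
tr(P') = 66.6494

-2.1951 -0.5854


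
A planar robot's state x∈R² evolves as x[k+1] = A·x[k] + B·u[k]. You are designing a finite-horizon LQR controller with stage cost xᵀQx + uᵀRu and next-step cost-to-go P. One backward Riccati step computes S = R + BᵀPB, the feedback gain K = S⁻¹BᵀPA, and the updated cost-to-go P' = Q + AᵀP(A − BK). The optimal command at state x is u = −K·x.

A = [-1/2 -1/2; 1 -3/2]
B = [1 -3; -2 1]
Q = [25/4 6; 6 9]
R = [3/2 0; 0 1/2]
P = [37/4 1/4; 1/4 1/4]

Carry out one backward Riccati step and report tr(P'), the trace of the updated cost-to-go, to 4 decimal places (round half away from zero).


BᵀP = [8.7500 -0.2500; -27.5000 -0.5000]
S = R + BᵀPB = [3/2 0; 0 1/2] + [9.2500 -26.5000; -26.5000 82.0000] = [10.7500 -26.5000; -26.5000 82.5000]
BᵀPA = [-4.6250 -4.0000; 13.2500 14.5000]
K = S⁻¹·BᵀPA = [-0.1649 0.2938; 0.1077 0.2701]
A−BK = [-0.0122 0.0166; 0.5626 -1.1825]
AᵀP(A−BK) = [0.1236 -0.2204; -0.2204 0.5083]
P' = Q + AᵀP(A−BK) = [6.3736 5.7796; 5.7796 9.5083]
tr(P') = 15.8819

15.8819


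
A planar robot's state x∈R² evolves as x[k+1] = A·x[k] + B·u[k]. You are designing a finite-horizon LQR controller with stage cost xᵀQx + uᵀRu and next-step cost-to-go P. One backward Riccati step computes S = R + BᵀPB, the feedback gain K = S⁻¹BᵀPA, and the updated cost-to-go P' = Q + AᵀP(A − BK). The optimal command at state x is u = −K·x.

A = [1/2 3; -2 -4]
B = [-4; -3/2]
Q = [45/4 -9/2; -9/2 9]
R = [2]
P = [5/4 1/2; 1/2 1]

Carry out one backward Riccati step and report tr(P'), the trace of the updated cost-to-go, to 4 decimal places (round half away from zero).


BᵀP = [-5.7500 -3.5000]
S = R + BᵀPB = [2] + [28.2500] = [30.2500]
BᵀPA = [4.1250 -3.2500]
K = S⁻¹·BᵀPA = [0.1364 -0.1074]
A−BK = [1.0455 2.5702; -1.7955 -4.1612]
AᵀP(A−BK) = [2.7500 6.3182; 6.3182 14.9008]
P' = Q + AᵀP(A−BK) = [14.0000 1.8182; 1.8182 23.9008]
tr(P') = 37.9008

37.9008


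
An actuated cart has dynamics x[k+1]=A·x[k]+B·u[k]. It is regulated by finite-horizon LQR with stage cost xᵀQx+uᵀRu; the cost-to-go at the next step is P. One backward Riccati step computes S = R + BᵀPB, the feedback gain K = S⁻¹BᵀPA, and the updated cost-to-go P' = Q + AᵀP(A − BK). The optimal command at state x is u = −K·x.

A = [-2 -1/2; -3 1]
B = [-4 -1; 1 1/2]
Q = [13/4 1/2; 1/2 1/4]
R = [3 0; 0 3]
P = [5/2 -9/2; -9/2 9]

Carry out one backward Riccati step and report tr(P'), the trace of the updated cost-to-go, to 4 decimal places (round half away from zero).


10.2266

BᵀP = [-14.5000 27.0000; -4.7500 9.0000]
S = R + BᵀPB = [3 0; 0 3] + [85.0000 28.0000; 28.0000 9.2500] = [88.0000 28.0000; 28.0000 12.2500]
BᵀPA = [-52.0000 34.2500; -17.5000 11.3750]
K = S⁻¹·BᵀPA = [-0.5000 0.3438; -0.2857 0.1429]
A−BK = [-4.2857 1.0179; -2.3571 0.5848]
AᵀP(A−BK) = [6.0000 -1.8750; -1.8750 0.7266]
P' = Q + AᵀP(A−BK) = [9.2500 -1.3750; -1.3750 0.9766]
tr(P') = 10.2266


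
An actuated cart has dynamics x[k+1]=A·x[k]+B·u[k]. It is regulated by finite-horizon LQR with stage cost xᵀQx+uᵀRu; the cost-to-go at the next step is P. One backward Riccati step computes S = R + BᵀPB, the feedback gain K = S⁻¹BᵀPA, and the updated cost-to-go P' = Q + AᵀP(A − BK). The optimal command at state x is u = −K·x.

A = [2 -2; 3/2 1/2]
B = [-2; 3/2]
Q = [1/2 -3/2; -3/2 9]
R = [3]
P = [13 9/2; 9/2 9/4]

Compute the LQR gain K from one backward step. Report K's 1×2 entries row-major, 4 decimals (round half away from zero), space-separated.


BᵀP = [-19.2500 -5.6250]
S = R + BᵀPB = [3] + [30.0625] = [33.0625]
BᵀPA = [-46.9375 35.6875]
K = S⁻¹·BᵀPA = [-1.4197 1.0794]
A−BK = [-0.8393 0.1588; 3.6295 -1.1191]
AᵀP(A−BK) = [17.4272 -8.6484; -8.6484 5.0416]
P' = Q + AᵀP(A−BK) = [17.9272 -10.1484; -10.1484 14.0416]
tr(P') = 31.9688

-1.4197 1.0794


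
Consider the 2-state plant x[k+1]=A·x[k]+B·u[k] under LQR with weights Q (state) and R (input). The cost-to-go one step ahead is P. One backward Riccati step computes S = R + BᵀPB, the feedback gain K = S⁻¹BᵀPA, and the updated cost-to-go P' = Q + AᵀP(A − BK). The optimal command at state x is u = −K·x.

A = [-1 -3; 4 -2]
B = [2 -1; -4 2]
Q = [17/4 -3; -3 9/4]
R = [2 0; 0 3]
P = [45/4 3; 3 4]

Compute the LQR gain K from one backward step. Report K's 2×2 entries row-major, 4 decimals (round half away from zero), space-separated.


-0.6902 -0.1572 0.2301 0.0524

BᵀP = [10.5000 -10.0000; -5.2500 5.0000]
S = R + BᵀPB = [2 0; 0 3] + [61.0000 -30.5000; -30.5000 15.2500] = [63.0000 -30.5000; -30.5000 18.2500]
BᵀPA = [-50.5000 -11.5000; 25.2500 5.7500]
K = S⁻¹·BᵀPA = [-0.6902 -0.1572; 0.2301 0.0524]
A−BK = [0.6105 -2.6333; 0.7790 -2.7335]
AᵀP(A−BK) = [10.5854 -37.5103; -37.5103 151.1412]
P' = Q + AᵀP(A−BK) = [14.8354 -40.5103; -40.5103 153.3912]
tr(P') = 168.2267


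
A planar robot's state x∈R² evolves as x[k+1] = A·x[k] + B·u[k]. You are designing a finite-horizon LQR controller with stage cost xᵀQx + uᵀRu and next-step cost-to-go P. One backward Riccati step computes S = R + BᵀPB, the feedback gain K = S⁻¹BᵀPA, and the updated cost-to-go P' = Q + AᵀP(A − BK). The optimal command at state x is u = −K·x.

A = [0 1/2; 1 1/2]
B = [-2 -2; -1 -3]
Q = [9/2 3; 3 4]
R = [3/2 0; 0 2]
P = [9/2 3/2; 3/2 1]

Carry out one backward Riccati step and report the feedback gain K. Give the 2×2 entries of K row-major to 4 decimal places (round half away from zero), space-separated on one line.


0.0639 -0.1214 -0.1725 -0.1222

BᵀP = [-10.5000 -4.0000; -13.5000 -6.0000]
S = R + BᵀPB = [3/2 0; 0 2] + [25.0000 33.0000; 33.0000 45.0000] = [26.5000 33.0000; 33.0000 47.0000]
BᵀPA = [-4.0000 -7.2500; -6.0000 -9.7500]
K = S⁻¹·BᵀPA = [0.0639 -0.1214; -0.1725 -0.1222]
A−BK = [-0.2173 0.0128; 0.5463 0.0120]
AᵀP(A−BK) = [0.2204 0.0312; 0.0312 0.0533]
P' = Q + AᵀP(A−BK) = [4.7204 3.0312; 3.0312 4.0533]
tr(P') = 8.7738


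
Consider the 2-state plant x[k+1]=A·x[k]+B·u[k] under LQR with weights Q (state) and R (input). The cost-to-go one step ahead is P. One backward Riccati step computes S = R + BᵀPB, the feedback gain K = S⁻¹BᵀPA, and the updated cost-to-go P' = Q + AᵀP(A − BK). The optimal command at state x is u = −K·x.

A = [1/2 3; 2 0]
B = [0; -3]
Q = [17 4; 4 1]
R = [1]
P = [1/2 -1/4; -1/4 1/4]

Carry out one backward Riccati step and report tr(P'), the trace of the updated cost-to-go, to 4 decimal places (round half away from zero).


21.1779

BᵀP = [0.7500 -0.7500]
S = R + BᵀPB = [1] + [2.2500] = [3.2500]
BᵀPA = [-1.1250 2.2500]
K = S⁻¹·BᵀPA = [-0.3462 0.6923]
A−BK = [0.5000 3.0000; 0.9615 2.0769]
AᵀP(A−BK) = [0.2356 0.0288; 0.0288 2.9423]
P' = Q + AᵀP(A−BK) = [17.2356 4.0288; 4.0288 3.9423]
tr(P') = 21.1779


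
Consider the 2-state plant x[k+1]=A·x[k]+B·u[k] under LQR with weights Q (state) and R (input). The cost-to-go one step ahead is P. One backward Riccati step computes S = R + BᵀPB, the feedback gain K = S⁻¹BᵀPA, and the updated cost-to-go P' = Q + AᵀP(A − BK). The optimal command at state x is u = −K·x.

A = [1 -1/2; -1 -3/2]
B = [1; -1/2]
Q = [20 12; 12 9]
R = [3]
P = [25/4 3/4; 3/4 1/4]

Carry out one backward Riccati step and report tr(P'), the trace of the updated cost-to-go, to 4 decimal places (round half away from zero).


32.2774

BᵀP = [5.8750 0.6250]
S = R + BᵀPB = [3] + [5.5625] = [8.5625]
BᵀPA = [5.2500 -3.8750]
K = S⁻¹·BᵀPA = [0.6131 -0.4526]
A−BK = [0.3869 -0.0474; -0.6934 -1.7263]
AᵀP(A−BK) = [1.7810 -1.1241; -1.1241 1.4964]
P' = Q + AᵀP(A−BK) = [21.7810 10.8759; 10.8759 10.4964]
tr(P') = 32.2774


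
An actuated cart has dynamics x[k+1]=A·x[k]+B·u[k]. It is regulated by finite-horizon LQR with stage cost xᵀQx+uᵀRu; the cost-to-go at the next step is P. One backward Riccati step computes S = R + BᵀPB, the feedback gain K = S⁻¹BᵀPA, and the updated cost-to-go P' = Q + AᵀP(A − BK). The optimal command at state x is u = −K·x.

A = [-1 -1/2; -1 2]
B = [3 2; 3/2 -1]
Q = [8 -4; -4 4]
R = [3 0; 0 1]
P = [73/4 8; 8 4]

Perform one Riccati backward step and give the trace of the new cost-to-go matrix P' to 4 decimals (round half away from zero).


13.6013

BᵀP = [66.7500 30.0000; 28.5000 12.0000]
S = R + BᵀPB = [3 0; 0 1] + [245.2500 103.5000; 103.5000 45.0000] = [248.2500 103.5000; 103.5000 46.0000]
BᵀPA = [-96.7500 26.6250; -40.5000 9.7500]
K = S⁻¹·BᵀPA = [-0.3659 0.3049; -0.0573 -0.4740]
A−BK = [0.2121 -0.4666; -0.5085 1.0687]
AᵀP(A−BK) = [0.5345 -0.5758; -0.5758 1.0668]
P' = Q + AᵀP(A−BK) = [8.5345 -4.5758; -4.5758 5.0668]
tr(P') = 13.6013


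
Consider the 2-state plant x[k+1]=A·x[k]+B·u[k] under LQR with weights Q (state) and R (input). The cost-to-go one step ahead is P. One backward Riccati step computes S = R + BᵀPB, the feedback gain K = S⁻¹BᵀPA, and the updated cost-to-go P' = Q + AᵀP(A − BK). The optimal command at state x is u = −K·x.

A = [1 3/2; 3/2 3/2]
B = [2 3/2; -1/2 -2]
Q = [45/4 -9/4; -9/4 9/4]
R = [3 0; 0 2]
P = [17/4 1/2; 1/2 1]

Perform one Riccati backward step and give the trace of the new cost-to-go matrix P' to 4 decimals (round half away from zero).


BᵀP = [8.2500 0.5000; 5.3750 -1.2500]
S = R + BᵀPB = [3 0; 0 2] + [16.2500 11.3750; 11.3750 10.5625] = [19.2500 11.3750; 11.3750 12.5625]
BᵀPA = [9.0000 13.1250; 3.5000 6.1875]
K = S⁻¹·BᵀPA = [0.6515 0.8405; -0.3113 -0.2685]
A−BK = [0.1640 0.2218; 1.2032 1.3833]
AᵀP(A−BK) = [3.2262 3.8755; 3.8755 4.6926]
P' = Q + AᵀP(A−BK) = [14.4762 1.6255; 1.6255 6.9426]
tr(P') = 21.4188

21.4188


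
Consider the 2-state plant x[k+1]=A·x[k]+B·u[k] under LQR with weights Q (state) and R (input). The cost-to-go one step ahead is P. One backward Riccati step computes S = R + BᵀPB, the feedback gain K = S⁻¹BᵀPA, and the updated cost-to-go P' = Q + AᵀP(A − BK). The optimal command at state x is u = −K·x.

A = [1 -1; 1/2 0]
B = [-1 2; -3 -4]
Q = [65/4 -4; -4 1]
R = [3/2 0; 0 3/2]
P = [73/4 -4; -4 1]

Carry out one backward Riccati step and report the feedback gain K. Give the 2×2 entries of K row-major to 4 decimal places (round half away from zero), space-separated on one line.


-0.2624 0.2153 0.2729 -0.3168

BᵀP = [-6.2500 1.0000; 52.5000 -12.0000]
S = R + BᵀPB = [3/2 0; 0 3/2] + [3.2500 -16.5000; -16.5000 153.0000] = [4.7500 -16.5000; -16.5000 154.5000]
BᵀPA = [-5.7500 6.2500; 46.5000 -52.5000]
K = S⁻¹·BᵀPA = [-0.2624 0.2153; 0.2729 -0.3168]
A−BK = [0.1917 -0.1511; 0.8046 -0.6214]
AᵀP(A−BK) = [0.2991 -0.2803; -0.2803 0.2717]
P' = Q + AᵀP(A−BK) = [16.5491 -4.2803; -4.2803 1.2717]
tr(P') = 17.8209


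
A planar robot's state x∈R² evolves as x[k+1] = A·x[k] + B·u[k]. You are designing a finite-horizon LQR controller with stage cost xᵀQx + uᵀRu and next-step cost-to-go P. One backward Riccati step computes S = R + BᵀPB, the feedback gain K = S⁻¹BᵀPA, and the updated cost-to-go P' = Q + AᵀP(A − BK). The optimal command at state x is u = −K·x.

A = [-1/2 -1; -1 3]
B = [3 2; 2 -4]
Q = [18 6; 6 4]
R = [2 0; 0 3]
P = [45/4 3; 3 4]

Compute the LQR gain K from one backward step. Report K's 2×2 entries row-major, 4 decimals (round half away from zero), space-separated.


-0.2463 0.1209 0.1185 -0.6545

BᵀP = [39.7500 17.0000; 10.5000 -10.0000]
S = R + BᵀPB = [2 0; 0 3] + [153.2500 11.5000; 11.5000 61.0000] = [155.2500 11.5000; 11.5000 64.0000]
BᵀPA = [-36.8750 11.2500; 4.7500 -40.5000]
K = S⁻¹·BᵀPA = [-0.2463 0.1209; 0.1185 -0.6545]
A−BK = [0.0019 -0.0538; -0.0335 0.1399]
AᵀP(A−BK) = [0.1676 -0.3059; -0.3059 1.3802]
P' = Q + AᵀP(A−BK) = [18.1676 5.6941; 5.6941 5.3802]
tr(P') = 23.5478


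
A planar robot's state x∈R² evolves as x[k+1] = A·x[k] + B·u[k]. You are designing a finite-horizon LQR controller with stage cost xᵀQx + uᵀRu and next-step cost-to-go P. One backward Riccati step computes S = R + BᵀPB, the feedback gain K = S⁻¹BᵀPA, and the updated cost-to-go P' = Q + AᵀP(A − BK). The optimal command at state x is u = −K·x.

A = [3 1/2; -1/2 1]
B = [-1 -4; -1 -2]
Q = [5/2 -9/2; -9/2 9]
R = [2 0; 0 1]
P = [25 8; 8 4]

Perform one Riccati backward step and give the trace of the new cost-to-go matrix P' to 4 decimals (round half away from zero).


16.3057

BᵀP = [-33.0000 -12.0000; -116.0000 -40.0000]
S = R + BᵀPB = [2 0; 0 1] + [45.0000 156.0000; 156.0000 544.0000] = [47.0000 156.0000; 156.0000 545.0000]
BᵀPA = [-93.0000 -28.5000; -328.0000 -98.0000]
K = S⁻¹·BᵀPA = [0.3776 -0.1912; -0.7099 -0.1251]
A−BK = [0.5379 -0.1916; -1.5422 0.5586]
AᵀP(A−BK) = [4.2635 -1.3104; -1.3104 0.5422]
P' = Q + AᵀP(A−BK) = [6.7635 -5.8104; -5.8104 9.5422]
tr(P') = 16.3057


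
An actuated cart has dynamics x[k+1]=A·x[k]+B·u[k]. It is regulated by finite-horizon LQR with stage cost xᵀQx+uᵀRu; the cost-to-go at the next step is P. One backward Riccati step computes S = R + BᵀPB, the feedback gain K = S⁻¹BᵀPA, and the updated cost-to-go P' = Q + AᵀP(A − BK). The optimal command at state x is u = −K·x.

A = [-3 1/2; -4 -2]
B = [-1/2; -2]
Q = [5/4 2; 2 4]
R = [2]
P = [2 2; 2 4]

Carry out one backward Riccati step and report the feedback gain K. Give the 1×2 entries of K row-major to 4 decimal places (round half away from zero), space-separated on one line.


BᵀP = [-5.0000 -9.0000]
S = R + BᵀPB = [2] + [20.5000] = [22.5000]
BᵀPA = [51.0000 15.5000]
K = S⁻¹·BᵀPA = [2.2667 0.6889]
A−BK = [-1.8667 0.8444; 0.5333 -0.6222]
AᵀP(A−BK) = [14.4000 1.8667; 1.8667 1.8222]
P' = Q + AᵀP(A−BK) = [15.6500 3.8667; 3.8667 5.8222]
tr(P') = 21.4722

2.2667 0.6889


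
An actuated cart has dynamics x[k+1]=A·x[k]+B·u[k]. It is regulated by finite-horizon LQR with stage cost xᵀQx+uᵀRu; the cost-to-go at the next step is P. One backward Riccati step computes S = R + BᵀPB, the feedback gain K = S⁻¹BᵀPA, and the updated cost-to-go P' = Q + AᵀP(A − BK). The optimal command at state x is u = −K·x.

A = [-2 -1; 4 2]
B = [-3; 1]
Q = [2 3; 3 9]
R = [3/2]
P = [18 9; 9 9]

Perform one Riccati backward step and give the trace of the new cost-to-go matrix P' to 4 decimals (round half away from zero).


97.5823

BᵀP = [-45.0000 -18.0000]
S = R + BᵀPB = [3/2] + [117.0000] = [118.5000]
BᵀPA = [18.0000 9.0000]
K = S⁻¹·BᵀPA = [0.1519 0.0759]
A−BK = [-1.5443 -0.7722; 3.8481 1.9241]
AᵀP(A−BK) = [69.2658 34.6329; 34.6329 17.3165]
P' = Q + AᵀP(A−BK) = [71.2658 37.6329; 37.6329 26.3165]
tr(P') = 97.5823


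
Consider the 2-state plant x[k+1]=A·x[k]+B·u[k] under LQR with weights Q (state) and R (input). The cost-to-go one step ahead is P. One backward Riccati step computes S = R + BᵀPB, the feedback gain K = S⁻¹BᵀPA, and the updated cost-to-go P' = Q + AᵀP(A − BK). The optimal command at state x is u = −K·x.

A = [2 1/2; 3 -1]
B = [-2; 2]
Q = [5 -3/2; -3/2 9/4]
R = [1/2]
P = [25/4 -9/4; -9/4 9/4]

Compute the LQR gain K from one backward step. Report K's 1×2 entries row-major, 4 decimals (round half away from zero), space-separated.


-0.1333 -0.3333

BᵀP = [-17.0000 9.0000]
S = R + BᵀPB = [1/2] + [52.0000] = [52.5000]
BᵀPA = [-7.0000 -17.5000]
K = S⁻¹·BᵀPA = [-0.1333 -0.3333]
A−BK = [1.7333 -0.1667; 3.2667 -0.3333]
AᵀP(A−BK) = [17.3167 -1.7083; -1.7083 0.2292]
P' = Q + AᵀP(A−BK) = [22.3167 -3.2083; -3.2083 2.4792]
tr(P') = 24.7958


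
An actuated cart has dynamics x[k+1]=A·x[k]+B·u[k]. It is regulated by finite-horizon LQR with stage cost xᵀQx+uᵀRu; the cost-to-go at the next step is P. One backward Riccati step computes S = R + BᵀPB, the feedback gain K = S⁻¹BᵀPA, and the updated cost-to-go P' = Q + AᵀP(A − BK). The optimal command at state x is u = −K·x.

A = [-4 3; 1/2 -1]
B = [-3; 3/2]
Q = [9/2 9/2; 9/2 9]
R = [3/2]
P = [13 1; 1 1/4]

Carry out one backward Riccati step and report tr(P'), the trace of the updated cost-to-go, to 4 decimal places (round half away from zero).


18.2572

BᵀP = [-37.5000 -2.6250]
S = R + BᵀPB = [3/2] + [108.5625] = [110.0625]
BᵀPA = [148.6875 -109.8750]
K = S⁻¹·BᵀPA = [1.3509 -0.9983]
A−BK = [0.0528 0.0051; -1.5264 0.4974]
AᵀP(A−BK) = [3.1951 -2.1908; -2.1908 1.5622]
P' = Q + AᵀP(A−BK) = [7.6951 2.3092; 2.3092 10.5622]
tr(P') = 18.2572


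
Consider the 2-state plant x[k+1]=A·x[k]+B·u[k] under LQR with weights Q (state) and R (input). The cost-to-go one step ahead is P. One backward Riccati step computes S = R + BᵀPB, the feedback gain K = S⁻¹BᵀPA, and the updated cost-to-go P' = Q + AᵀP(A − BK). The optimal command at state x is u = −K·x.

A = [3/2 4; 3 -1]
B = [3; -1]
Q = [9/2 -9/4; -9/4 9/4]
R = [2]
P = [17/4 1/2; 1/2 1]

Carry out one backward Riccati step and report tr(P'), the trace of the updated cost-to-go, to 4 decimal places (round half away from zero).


22.9886

BᵀP = [12.2500 0.5000]
S = R + BᵀPB = [2] + [36.2500] = [38.2500]
BᵀPA = [19.8750 48.5000]
K = S⁻¹·BᵀPA = [0.5196 1.2680]
A−BK = [-0.0588 0.1961; 3.5196 0.2680]
AᵀP(A−BK) = [12.7353 2.5490; 2.5490 3.5033]
P' = Q + AᵀP(A−BK) = [17.2353 0.2990; 0.2990 5.7533]
tr(P') = 22.9886
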